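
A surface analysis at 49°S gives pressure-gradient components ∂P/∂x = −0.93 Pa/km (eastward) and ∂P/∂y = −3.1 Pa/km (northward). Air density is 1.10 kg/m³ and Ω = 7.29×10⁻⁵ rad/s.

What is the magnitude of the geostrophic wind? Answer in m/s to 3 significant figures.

26.7 m/s

Coriolis parameter at 49°S:
f = 2Ω sin φ = 2 × 7.29×10⁻⁵ × sin 49° = 1.10×10⁻⁴ s⁻¹
In the Southern Hemisphere f is negative: f = −1.10×10⁻⁴ s⁻¹.
Component geostrophic relations (x east, y north):
u_g = −(1/(fρ)) ∂P/∂y,  v_g = (1/(fρ)) ∂P/∂x
u_g = −(−3.1×10⁻³)/(−1.10×10⁻⁴ × 1.10) = −25.6 m/s;  v_g = (−0.93×10⁻³)/(−1.10×10⁻⁴ × 1.10) = 7.68 m/s
|V_g| = √(u_g² + v_g²) = 26.7 m/s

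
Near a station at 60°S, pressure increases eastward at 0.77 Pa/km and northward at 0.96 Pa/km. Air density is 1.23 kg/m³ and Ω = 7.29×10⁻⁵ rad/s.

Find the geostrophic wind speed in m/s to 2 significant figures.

7.9 m/s

Coriolis parameter at 60°S:
f = 2Ω sin φ = 2 × 7.29×10⁻⁵ × sin 60° = 1.26×10⁻⁴ s⁻¹
In the Southern Hemisphere f is negative: f = −1.26×10⁻⁴ s⁻¹.
Component geostrophic relations (x east, y north):
u_g = −(1/(fρ)) ∂P/∂y,  v_g = (1/(fρ)) ∂P/∂x
u_g = −(0.96×10⁻³)/(−1.26×10⁻⁴ × 1.23) = 6.18 m/s;  v_g = (0.77×10⁻³)/(−1.26×10⁻⁴ × 1.23) = −4.96 m/s
|V_g| = √(u_g² + v_g²) = 7.92 m/s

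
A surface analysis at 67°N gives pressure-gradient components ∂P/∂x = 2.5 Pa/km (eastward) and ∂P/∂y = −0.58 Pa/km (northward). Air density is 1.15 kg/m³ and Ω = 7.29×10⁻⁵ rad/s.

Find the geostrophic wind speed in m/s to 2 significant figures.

17 m/s

Coriolis parameter at 67°N:
f = 2Ω sin φ = 2 × 7.29×10⁻⁵ × sin 67° = 1.34×10⁻⁴ s⁻¹
Component geostrophic relations (x east, y north):
u_g = −(1/(fρ)) ∂P/∂y,  v_g = (1/(fρ)) ∂P/∂x
u_g = −(−0.58×10⁻³)/(1.34×10⁻⁴ × 1.15) = 3.76 m/s;  v_g = (2.5×10⁻³)/(1.34×10⁻⁴ × 1.15) = 16.2 m/s
|V_g| = √(u_g² + v_g²) = 16.6 m/s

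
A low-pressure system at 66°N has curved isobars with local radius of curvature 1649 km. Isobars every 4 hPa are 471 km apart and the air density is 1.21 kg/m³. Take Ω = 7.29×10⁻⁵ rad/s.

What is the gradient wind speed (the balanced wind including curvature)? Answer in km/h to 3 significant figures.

Coriolis parameter at 66°N:
f = 2Ω sin φ = 2 × 7.29×10⁻⁵ × sin 66° = 1.33×10⁻⁴ s⁻¹
Pressure gradient: |∂P/∂n| = 400 Pa / 471000 m = 8.49×10⁻⁴ Pa/m
Geostrophic speed: V_g = |∂P/∂n|/(fρ) = 8.49×10⁻⁴/(1.33×10⁻⁴ × 1.21) = 5.27 m/s
Around a low, centrifugal force acts outward with Coriolis, so pressure-gradient force balances both:
(1/ρ)|∂P/∂n| = fV + V²/R  →  V² + fR·V − fR·V_g = 0
With fR = 1.33×10⁻⁴ × 1649×10³ m = 220 m/s:
V = [−fR + √((fR)² + 4 fR V_g)]/2 = [−220 + √(220² + 4×220×5.27)]/2 = 5.15 m/s
Subgeostrophic (V < V_g = 5.27 m/s), as expected around a low.
Converting: 5.15 m/s × 3.6 = 18.5 km/h

18.5 km/h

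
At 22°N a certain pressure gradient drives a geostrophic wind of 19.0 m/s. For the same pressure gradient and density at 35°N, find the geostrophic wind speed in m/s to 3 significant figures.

12.4 m/s

With the same pressure gradient and density, V_g ∝ 1/f ∝ 1/sin φ.
V₂ = V₁ · sin φ₁ / sin φ₂ = 19.0 × sin 22° / sin 35°
V₂ = 19.0 × 0.3746/0.5736 = 12.4 m/s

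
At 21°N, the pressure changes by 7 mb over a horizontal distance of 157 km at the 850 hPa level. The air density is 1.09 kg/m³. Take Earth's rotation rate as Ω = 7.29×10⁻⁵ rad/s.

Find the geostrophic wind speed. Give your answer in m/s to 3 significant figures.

Coriolis parameter at 21°N:
f = 2Ω sin φ = 2 × 7.29×10⁻⁵ × sin 21° = 5.23×10⁻⁵ s⁻¹
Pressure gradient: |∂P/∂n| = 700 Pa / 157000 m = 4.46×10⁻³ Pa/m
Geostrophic balance (pressure-gradient force = Coriolis force):
V_g = (1/(fρ)) |∂P/∂n| = 4.46×10⁻³ / (5.23×10⁻⁵ × 1.09) = 78.3 m/s

78.3 m/s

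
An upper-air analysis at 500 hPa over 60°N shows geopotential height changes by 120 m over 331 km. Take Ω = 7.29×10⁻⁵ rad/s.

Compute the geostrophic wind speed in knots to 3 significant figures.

54.8 knots

Coriolis parameter at 60°N:
f = 2Ω sin φ = 2 × 7.29×10⁻⁵ × sin 60° = 1.26×10⁻⁴ s⁻¹
Height gradient: |∂Z/∂n| = 120 m / 331000 m = 3.63×10⁻⁴
On a pressure surface, geostrophic balance gives V_g = (g/f)|∂Z/∂n|:
V_g = 9.81 × 3.63×10⁻⁴ / 1.26×10⁻⁴ = 28.2 m/s
Converting: 28.2 m/s × 1.944 = 54.8 knots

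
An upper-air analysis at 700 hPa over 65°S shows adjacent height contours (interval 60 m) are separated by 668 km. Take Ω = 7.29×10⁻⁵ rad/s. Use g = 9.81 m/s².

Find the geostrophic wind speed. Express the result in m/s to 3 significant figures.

Coriolis parameter at 65°S:
f = 2Ω sin φ = 2 × 7.29×10⁻⁵ × sin 65° = 1.32×10⁻⁴ s⁻¹
Height gradient: |∂Z/∂n| = 60 m / 668000 m = 8.98×10⁻⁵
On a pressure surface, geostrophic balance gives V_g = (g/f)|∂Z/∂n|:
V_g = 9.81 × 8.98×10⁻⁵ / 1.32×10⁻⁴ = 6.67 m/s

6.67 m/s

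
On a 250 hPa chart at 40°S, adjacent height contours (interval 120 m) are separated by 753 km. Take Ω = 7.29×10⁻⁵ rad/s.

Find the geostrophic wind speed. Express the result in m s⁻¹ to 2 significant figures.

17 m s⁻¹

Coriolis parameter at 40°S:
f = 2Ω sin φ = 2 × 7.29×10⁻⁵ × sin 40° = 9.37×10⁻⁵ s⁻¹
Height gradient: |∂Z/∂n| = 120 m / 753000 m = 1.59×10⁻⁴
On a pressure surface, geostrophic balance gives V_g = (g/f)|∂Z/∂n|:
V_g = 9.81 × 1.59×10⁻⁴ / 9.37×10⁻⁵ = 16.7 m/s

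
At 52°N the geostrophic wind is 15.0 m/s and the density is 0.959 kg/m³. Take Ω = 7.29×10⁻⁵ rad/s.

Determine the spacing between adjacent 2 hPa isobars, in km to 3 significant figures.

Coriolis parameter at 52°N:
f = 2Ω sin φ = 2 × 7.29×10⁻⁵ × sin 52° = 1.15×10⁻⁴ s⁻¹
Geostrophic balance rearranged: |∂P/∂n| = f ρ V_g
|∂P/∂n| = 1.15×10⁻⁴ × 0.959 × 15.0 = 1.65×10⁻³ Pa/m
Isobar spacing: Δn = ΔP/|∂P/∂n| = 200 Pa / 1.65×10⁻³ Pa/m = 121013 m ≈ 121 km

121 km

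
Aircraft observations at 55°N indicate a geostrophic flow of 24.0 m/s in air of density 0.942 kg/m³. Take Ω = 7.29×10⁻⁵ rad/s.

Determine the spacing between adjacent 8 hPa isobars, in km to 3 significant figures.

296 km

Coriolis parameter at 55°N:
f = 2Ω sin φ = 2 × 7.29×10⁻⁵ × sin 55° = 1.19×10⁻⁴ s⁻¹
Geostrophic balance rearranged: |∂P/∂n| = f ρ V_g
|∂P/∂n| = 1.19×10⁻⁴ × 0.942 × 24.0 = 2.70×10⁻³ Pa/m
Isobar spacing: Δn = ΔP/|∂P/∂n| = 800 Pa / 2.70×10⁻³ Pa/m = 296282 m ≈ 296 km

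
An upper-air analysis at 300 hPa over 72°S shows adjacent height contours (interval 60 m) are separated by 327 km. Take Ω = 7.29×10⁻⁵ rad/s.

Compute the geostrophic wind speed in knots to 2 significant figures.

Coriolis parameter at 72°S:
f = 2Ω sin φ = 2 × 7.29×10⁻⁵ × sin 72° = 1.39×10⁻⁴ s⁻¹
Height gradient: |∂Z/∂n| = 60 m / 327000 m = 1.83×10⁻⁴
On a pressure surface, geostrophic balance gives V_g = (g/f)|∂Z/∂n|:
V_g = 9.81 × 1.83×10⁻⁴ / 1.39×10⁻⁴ = 13.0 m/s
Converting: 13.0 m/s × 1.944 = 25 knots

25 knots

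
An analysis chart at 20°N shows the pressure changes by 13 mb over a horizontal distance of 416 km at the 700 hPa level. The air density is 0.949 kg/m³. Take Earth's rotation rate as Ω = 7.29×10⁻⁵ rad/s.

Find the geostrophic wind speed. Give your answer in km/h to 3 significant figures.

Coriolis parameter at 20°N:
f = 2Ω sin φ = 2 × 7.29×10⁻⁵ × sin 20° = 4.99×10⁻⁵ s⁻¹
Pressure gradient: |∂P/∂n| = 1300 Pa / 416000 m = 3.12×10⁻³ Pa/m
Geostrophic balance (pressure-gradient force = Coriolis force):
V_g = (1/(fρ)) |∂P/∂n| = 3.12×10⁻³ / (4.99×10⁻⁵ × 0.949) = 66.0 m/s
Converting: 66.0 m/s × 3.6 = 238 km/h

238 km/h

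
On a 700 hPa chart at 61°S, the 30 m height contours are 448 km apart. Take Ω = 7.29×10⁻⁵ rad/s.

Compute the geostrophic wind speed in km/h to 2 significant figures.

Coriolis parameter at 61°S:
f = 2Ω sin φ = 2 × 7.29×10⁻⁵ × sin 61° = 1.28×10⁻⁴ s⁻¹
Height gradient: |∂Z/∂n| = 30 m / 448000 m = 6.70×10⁻⁵
On a pressure surface, geostrophic balance gives V_g = (g/f)|∂Z/∂n|:
V_g = 9.81 × 6.70×10⁻⁵ / 1.28×10⁻⁴ = 5.15 m/s
Converting: 5.15 m/s × 3.6 = 19 km/h

19 km/h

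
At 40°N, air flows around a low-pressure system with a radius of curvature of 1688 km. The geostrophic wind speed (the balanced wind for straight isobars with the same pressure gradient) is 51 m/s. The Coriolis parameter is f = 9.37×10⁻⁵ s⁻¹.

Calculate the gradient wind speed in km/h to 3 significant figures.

Around a low, centrifugal force acts outward with Coriolis, so pressure-gradient force balances both:
(1/ρ)|∂P/∂n| = fV + V²/R  →  V² + fR·V − fR·V_g = 0
With fR = 9.37×10⁻⁵ × 1688×10³ m = 158 m/s:
V = [−fR + √((fR)² + 4 fR V_g)]/2 = [−158 + √(158² + 4×158×51)]/2 = 40.6 m/s
Subgeostrophic (V < V_g = 51 m/s), as expected around a low.
Converting: 40.6 m/s × 3.6 = 146 km/h

146 km/h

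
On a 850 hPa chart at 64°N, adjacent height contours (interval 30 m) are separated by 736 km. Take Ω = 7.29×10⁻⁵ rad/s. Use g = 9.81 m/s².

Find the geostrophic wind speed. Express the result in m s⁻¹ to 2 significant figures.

3.1 m s⁻¹

Coriolis parameter at 64°N:
f = 2Ω sin φ = 2 × 7.29×10⁻⁵ × sin 64° = 1.31×10⁻⁴ s⁻¹
Height gradient: |∂Z/∂n| = 30 m / 736000 m = 4.08×10⁻⁵
On a pressure surface, geostrophic balance gives V_g = (g/f)|∂Z/∂n|:
V_g = 9.81 × 4.08×10⁻⁵ / 1.31×10⁻⁴ = 3.05 m/s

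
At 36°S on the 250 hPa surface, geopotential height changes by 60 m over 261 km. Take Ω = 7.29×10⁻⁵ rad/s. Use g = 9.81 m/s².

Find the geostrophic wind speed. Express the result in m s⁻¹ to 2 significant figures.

Coriolis parameter at 36°S:
f = 2Ω sin φ = 2 × 7.29×10⁻⁵ × sin 36° = 8.57×10⁻⁵ s⁻¹
Height gradient: |∂Z/∂n| = 60 m / 261000 m = 2.30×10⁻⁴
On a pressure surface, geostrophic balance gives V_g = (g/f)|∂Z/∂n|:
V_g = 9.81 × 2.30×10⁻⁴ / 8.57×10⁻⁵ = 26.3 m/s

26 m s⁻¹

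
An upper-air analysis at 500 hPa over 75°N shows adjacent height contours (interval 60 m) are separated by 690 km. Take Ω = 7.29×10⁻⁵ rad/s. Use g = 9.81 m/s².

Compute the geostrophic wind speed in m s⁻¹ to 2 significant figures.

6.1 m s⁻¹

Coriolis parameter at 75°N:
f = 2Ω sin φ = 2 × 7.29×10⁻⁵ × sin 75° = 1.41×10⁻⁴ s⁻¹
Height gradient: |∂Z/∂n| = 60 m / 690000 m = 8.70×10⁻⁵
On a pressure surface, geostrophic balance gives V_g = (g/f)|∂Z/∂n|:
V_g = 9.81 × 8.70×10⁻⁵ / 1.41×10⁻⁴ = 6.06 m/s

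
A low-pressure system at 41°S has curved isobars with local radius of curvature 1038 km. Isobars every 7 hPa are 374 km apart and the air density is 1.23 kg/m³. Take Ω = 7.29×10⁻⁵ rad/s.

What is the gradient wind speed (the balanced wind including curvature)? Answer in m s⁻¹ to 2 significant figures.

14 m s⁻¹

Coriolis parameter at 41°S:
f = 2Ω sin φ = 2 × 7.29×10⁻⁵ × sin 41° = 9.57×10⁻⁵ s⁻¹
Pressure gradient: |∂P/∂n| = 700 Pa / 374000 m = 1.87×10⁻³ Pa/m
Geostrophic speed: V_g = |∂P/∂n|/(fρ) = 1.87×10⁻³/(9.57×10⁻⁵ × 1.23) = 15.9 m/s
Around a low, centrifugal force acts outward with Coriolis, so pressure-gradient force balances both:
(1/ρ)|∂P/∂n| = fV + V²/R  →  V² + fR·V − fR·V_g = 0
With fR = 9.57×10⁻⁵ × 1038×10³ m = 99.3 m/s:
V = [−fR + √((fR)² + 4 fR V_g)]/2 = [−99.3 + √(99.3² + 4×99.3×15.9)]/2 = 13.9 m/s
Subgeostrophic (V < V_g = 15.9 m/s), as expected around a low.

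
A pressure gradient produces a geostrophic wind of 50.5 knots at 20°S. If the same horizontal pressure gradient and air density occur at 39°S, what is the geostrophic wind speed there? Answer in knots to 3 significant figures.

27.4 knots

With the same pressure gradient and density, V_g ∝ 1/f ∝ 1/sin φ.
V₂ = V₁ · sin φ₁ / sin φ₂ = 50.5 × sin 20° / sin 39°
V₂ = 50.5 × 0.3420/0.6293 = 27.4 knots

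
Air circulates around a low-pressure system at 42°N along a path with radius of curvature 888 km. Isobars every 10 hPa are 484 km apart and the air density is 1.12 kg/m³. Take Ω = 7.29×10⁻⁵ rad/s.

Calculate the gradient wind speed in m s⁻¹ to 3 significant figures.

16.0 m s⁻¹

Coriolis parameter at 42°N:
f = 2Ω sin φ = 2 × 7.29×10⁻⁵ × sin 42° = 9.76×10⁻⁵ s⁻¹
Pressure gradient: |∂P/∂n| = 1000 Pa / 484000 m = 2.07×10⁻³ Pa/m
Geostrophic speed: V_g = |∂P/∂n|/(fρ) = 2.07×10⁻³/(9.76×10⁻⁵ × 1.12) = 18.9 m/s
Around a low, centrifugal force acts outward with Coriolis, so pressure-gradient force balances both:
(1/ρ)|∂P/∂n| = fV + V²/R  →  V² + fR·V − fR·V_g = 0
With fR = 9.76×10⁻⁵ × 888×10³ m = 86.6 m/s:
V = [−fR + √((fR)² + 4 fR V_g)]/2 = [−86.6 + √(86.6² + 4×86.6×18.9)]/2 = 16 m/s
Subgeostrophic (V < V_g = 18.9 m/s), as expected around a low.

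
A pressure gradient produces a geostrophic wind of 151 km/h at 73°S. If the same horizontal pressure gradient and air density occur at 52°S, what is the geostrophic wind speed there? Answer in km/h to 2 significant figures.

180 km/h

With the same pressure gradient and density, V_g ∝ 1/f ∝ 1/sin φ.
V₂ = V₁ · sin φ₁ / sin φ₂ = 151 × sin 73° / sin 52°
V₂ = 151 × 0.9563/0.7880 = 180 km/h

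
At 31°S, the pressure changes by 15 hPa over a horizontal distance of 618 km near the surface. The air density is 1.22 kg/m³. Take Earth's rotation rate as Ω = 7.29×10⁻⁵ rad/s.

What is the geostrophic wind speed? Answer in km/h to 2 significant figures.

Coriolis parameter at 31°S:
f = 2Ω sin φ = 2 × 7.29×10⁻⁵ × sin 31° = 7.51×10⁻⁵ s⁻¹
Pressure gradient: |∂P/∂n| = 1500 Pa / 618000 m = 2.43×10⁻³ Pa/m
Geostrophic balance (pressure-gradient force = Coriolis force):
V_g = (1/(fρ)) |∂P/∂n| = 2.43×10⁻³ / (7.51×10⁻⁵ × 1.22) = 26.5 m/s
Converting: 26.5 m/s × 3.6 = 95 km/h

95 km/h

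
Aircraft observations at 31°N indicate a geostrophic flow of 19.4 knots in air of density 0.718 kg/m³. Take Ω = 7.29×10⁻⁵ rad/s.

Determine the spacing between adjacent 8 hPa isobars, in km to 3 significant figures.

1490 km

Coriolis parameter at 31°N:
f = 2Ω sin φ = 2 × 7.29×10⁻⁵ × sin 31° = 7.51×10⁻⁵ s⁻¹
Wind speed in SI: 19.4 knots = 9.98 m/s
Geostrophic balance rearranged: |∂P/∂n| = f ρ V_g
|∂P/∂n| = 7.51×10⁻⁵ × 0.718 × 9.98 = 5.38×10⁻⁴ Pa/m
Isobar spacing: Δn = ΔP/|∂P/∂n| = 800 Pa / 5.38×10⁻⁴ Pa/m = 1486719 m ≈ 1490 km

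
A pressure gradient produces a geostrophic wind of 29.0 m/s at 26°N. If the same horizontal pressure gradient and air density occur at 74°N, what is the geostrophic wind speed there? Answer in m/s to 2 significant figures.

With the same pressure gradient and density, V_g ∝ 1/f ∝ 1/sin φ.
V₂ = V₁ · sin φ₁ / sin φ₂ = 29.0 × sin 26° / sin 74°
V₂ = 29.0 × 0.4384/0.9613 = 13 m/s

13 m/s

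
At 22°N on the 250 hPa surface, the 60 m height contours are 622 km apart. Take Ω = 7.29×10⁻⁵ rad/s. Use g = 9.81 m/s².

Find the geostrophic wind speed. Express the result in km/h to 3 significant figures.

62.4 km/h

Coriolis parameter at 22°N:
f = 2Ω sin φ = 2 × 7.29×10⁻⁵ × sin 22° = 5.46×10⁻⁵ s⁻¹
Height gradient: |∂Z/∂n| = 60 m / 622000 m = 9.65×10⁻⁵
On a pressure surface, geostrophic balance gives V_g = (g/f)|∂Z/∂n|:
V_g = 9.81 × 9.65×10⁻⁵ / 5.46×10⁻⁵ = 17.3 m/s
Converting: 17.3 m/s × 3.6 = 62.4 km/h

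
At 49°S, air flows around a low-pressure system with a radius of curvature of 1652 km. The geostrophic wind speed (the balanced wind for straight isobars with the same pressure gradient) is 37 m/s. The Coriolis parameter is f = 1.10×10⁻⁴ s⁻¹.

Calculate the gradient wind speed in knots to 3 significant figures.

Around a low, centrifugal force acts outward with Coriolis, so pressure-gradient force balances both:
(1/ρ)|∂P/∂n| = fV + V²/R  →  V² + fR·V − fR·V_g = 0
With fR = 1.10×10⁻⁴ × 1652×10³ m = 182 m/s:
V = [−fR + √((fR)² + 4 fR V_g)]/2 = [−182 + √(182² + 4×182×37)]/2 = 31.5 m/s
Subgeostrophic (V < V_g = 37 m/s), as expected around a low.
Converting: 31.5 m/s × 1.944 = 61.3 knots

61.3 knots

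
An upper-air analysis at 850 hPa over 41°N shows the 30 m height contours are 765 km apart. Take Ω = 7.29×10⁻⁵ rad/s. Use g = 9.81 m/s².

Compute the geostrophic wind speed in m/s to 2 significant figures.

4.0 m/s

Coriolis parameter at 41°N:
f = 2Ω sin φ = 2 × 7.29×10⁻⁵ × sin 41° = 9.57×10⁻⁵ s⁻¹
Height gradient: |∂Z/∂n| = 30 m / 765000 m = 3.92×10⁻⁵
On a pressure surface, geostrophic balance gives V_g = (g/f)|∂Z/∂n|:
V_g = 9.81 × 3.92×10⁻⁵ / 9.57×10⁻⁵ = 4.02 m/s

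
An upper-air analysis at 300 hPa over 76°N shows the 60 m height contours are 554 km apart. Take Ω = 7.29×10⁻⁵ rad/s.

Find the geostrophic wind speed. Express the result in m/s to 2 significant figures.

Coriolis parameter at 76°N:
f = 2Ω sin φ = 2 × 7.29×10⁻⁵ × sin 76° = 1.41×10⁻⁴ s⁻¹
Height gradient: |∂Z/∂n| = 60 m / 554000 m = 1.08×10⁻⁴
On a pressure surface, geostrophic balance gives V_g = (g/f)|∂Z/∂n|:
V_g = 9.81 × 1.08×10⁻⁴ / 1.41×10⁻⁴ = 7.51 m/s

7.5 m/s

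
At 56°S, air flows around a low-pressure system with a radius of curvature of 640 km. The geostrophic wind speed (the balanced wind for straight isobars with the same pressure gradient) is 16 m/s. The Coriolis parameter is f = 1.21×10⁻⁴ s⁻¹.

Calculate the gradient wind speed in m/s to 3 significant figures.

Around a low, centrifugal force acts outward with Coriolis, so pressure-gradient force balances both:
(1/ρ)|∂P/∂n| = fV + V²/R  →  V² + fR·V − fR·V_g = 0
With fR = 1.21×10⁻⁴ × 640×10³ m = 77.4 m/s:
V = [−fR + √((fR)² + 4 fR V_g)]/2 = [−77.4 + √(77.4² + 4×77.4×16)]/2 = 13.6 m/s
Subgeostrophic (V < V_g = 16 m/s), as expected around a low.

13.6 m/s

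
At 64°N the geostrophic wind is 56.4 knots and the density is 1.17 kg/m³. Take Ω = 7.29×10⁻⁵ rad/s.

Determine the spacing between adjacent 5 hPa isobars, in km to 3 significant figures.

Coriolis parameter at 64°N:
f = 2Ω sin φ = 2 × 7.29×10⁻⁵ × sin 64° = 1.31×10⁻⁴ s⁻¹
Wind speed in SI: 56.4 knots = 29.0 m/s
Geostrophic balance rearranged: |∂P/∂n| = f ρ V_g
|∂P/∂n| = 1.31×10⁻⁴ × 1.17 × 29.0 = 4.45×10⁻³ Pa/m
Isobar spacing: Δn = ΔP/|∂P/∂n| = 500 Pa / 4.45×10⁻³ Pa/m = 112396 m ≈ 112 km

112 km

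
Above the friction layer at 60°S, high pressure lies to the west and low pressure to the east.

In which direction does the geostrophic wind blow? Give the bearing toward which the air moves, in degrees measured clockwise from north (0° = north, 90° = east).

000°

The pressure-gradient force points toward the east (bearing 090°).
Geostrophic balance: in the Southern Hemisphere the Coriolis force deflects motion to the left, so the geostrophic wind blows 90° to the left of the pressure-gradient force (low pressure on the right).
Rotating 090° by 90° counterclockwise gives 000° — the wind blows toward the north.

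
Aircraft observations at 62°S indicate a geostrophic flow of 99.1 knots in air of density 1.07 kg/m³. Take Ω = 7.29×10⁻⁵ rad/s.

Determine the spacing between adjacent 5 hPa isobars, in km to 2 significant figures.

71 km

Coriolis parameter at 62°S:
f = 2Ω sin φ = 2 × 7.29×10⁻⁵ × sin 62° = 1.29×10⁻⁴ s⁻¹
Wind speed in SI: 99.1 knots = 51.0 m/s
Geostrophic balance rearranged: |∂P/∂n| = f ρ V_g
|∂P/∂n| = 1.29×10⁻⁴ × 1.07 × 51.0 = 7.02×10⁻³ Pa/m
Isobar spacing: Δn = ΔP/|∂P/∂n| = 500 Pa / 7.02×10⁻³ Pa/m = 71200 m ≈ 71 km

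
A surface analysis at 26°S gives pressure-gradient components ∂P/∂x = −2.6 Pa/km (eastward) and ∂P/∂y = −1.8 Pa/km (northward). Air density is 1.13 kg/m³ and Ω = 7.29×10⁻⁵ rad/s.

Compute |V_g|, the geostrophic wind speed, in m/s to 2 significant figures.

Coriolis parameter at 26°S:
f = 2Ω sin φ = 2 × 7.29×10⁻⁵ × sin 26° = 6.39×10⁻⁵ s⁻¹
In the Southern Hemisphere f is negative: f = −6.39×10⁻⁵ s⁻¹.
Component geostrophic relations (x east, y north):
u_g = −(1/(fρ)) ∂P/∂y,  v_g = (1/(fρ)) ∂P/∂x
u_g = −(−1.8×10⁻³)/(−6.39×10⁻⁵ × 1.13) = −24.9 m/s;  v_g = (−2.6×10⁻³)/(−6.39×10⁻⁵ × 1.13) = 36.0 m/s
|V_g| = √(u_g² + v_g²) = 43.8 m/s

44 m/s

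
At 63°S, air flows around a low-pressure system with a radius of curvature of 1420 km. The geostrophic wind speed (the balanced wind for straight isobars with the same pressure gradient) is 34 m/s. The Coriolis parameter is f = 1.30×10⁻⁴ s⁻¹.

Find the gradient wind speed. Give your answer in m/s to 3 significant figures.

Around a low, centrifugal force acts outward with Coriolis, so pressure-gradient force balances both:
(1/ρ)|∂P/∂n| = fV + V²/R  →  V² + fR·V − fR·V_g = 0
With fR = 1.30×10⁻⁴ × 1420×10³ m = 185 m/s:
V = [−fR + √((fR)² + 4 fR V_g)]/2 = [−185 + √(185² + 4×185×34)]/2 = 29.3 m/s
Subgeostrophic (V < V_g = 34 m/s), as expected around a low.

29.3 m/s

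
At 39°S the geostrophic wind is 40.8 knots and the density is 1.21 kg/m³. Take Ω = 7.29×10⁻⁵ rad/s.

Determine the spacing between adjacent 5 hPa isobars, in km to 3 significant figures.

Coriolis parameter at 39°S:
f = 2Ω sin φ = 2 × 7.29×10⁻⁵ × sin 39° = 9.18×10⁻⁵ s⁻¹
Wind speed in SI: 40.8 knots = 21.0 m/s
Geostrophic balance rearranged: |∂P/∂n| = f ρ V_g
|∂P/∂n| = 9.18×10⁻⁵ × 1.21 × 21.0 = 2.33×10⁻³ Pa/m
Isobar spacing: Δn = ΔP/|∂P/∂n| = 500 Pa / 2.33×10⁻³ Pa/m = 214564 m ≈ 215 km

215 km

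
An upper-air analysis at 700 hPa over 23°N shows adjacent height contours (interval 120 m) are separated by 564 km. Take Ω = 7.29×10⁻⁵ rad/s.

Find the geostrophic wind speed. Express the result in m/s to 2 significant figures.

Coriolis parameter at 23°N:
f = 2Ω sin φ = 2 × 7.29×10⁻⁵ × sin 23° = 5.70×10⁻⁵ s⁻¹
Height gradient: |∂Z/∂n| = 120 m / 564000 m = 2.13×10⁻⁴
On a pressure surface, geostrophic balance gives V_g = (g/f)|∂Z/∂n|:
V_g = 9.81 × 2.13×10⁻⁴ / 5.70×10⁻⁵ = 36.6 m/s

37 m/s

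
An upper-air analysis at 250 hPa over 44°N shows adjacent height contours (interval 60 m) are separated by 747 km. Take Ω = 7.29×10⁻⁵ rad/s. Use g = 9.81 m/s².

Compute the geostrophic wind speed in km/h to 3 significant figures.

28.0 km/h

Coriolis parameter at 44°N:
f = 2Ω sin φ = 2 × 7.29×10⁻⁵ × sin 44° = 1.01×10⁻⁴ s⁻¹
Height gradient: |∂Z/∂n| = 60 m / 747000 m = 8.03×10⁻⁵
On a pressure surface, geostrophic balance gives V_g = (g/f)|∂Z/∂n|:
V_g = 9.81 × 8.03×10⁻⁵ / 1.01×10⁻⁴ = 7.78 m/s
Converting: 7.78 m/s × 3.6 = 28.0 km/h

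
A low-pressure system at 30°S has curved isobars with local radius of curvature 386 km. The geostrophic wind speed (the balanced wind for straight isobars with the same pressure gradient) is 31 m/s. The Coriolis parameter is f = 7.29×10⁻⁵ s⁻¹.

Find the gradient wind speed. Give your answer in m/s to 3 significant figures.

Around a low, centrifugal force acts outward with Coriolis, so pressure-gradient force balances both:
(1/ρ)|∂P/∂n| = fV + V²/R  →  V² + fR·V − fR·V_g = 0
With fR = 7.29×10⁻⁵ × 386×10³ m = 28.1 m/s:
V = [−fR + √((fR)² + 4 fR V_g)]/2 = [−28.1 + √(28.1² + 4×28.1×31)]/2 = 18.6 m/s
Subgeostrophic (V < V_g = 31 m/s), as expected around a low.

18.6 m/s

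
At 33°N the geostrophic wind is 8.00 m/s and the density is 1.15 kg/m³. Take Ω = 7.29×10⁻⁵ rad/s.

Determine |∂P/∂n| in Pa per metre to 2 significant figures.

Coriolis parameter at 33°N:
f = 2Ω sin φ = 2 × 7.29×10⁻⁵ × sin 33° = 7.94×10⁻⁵ s⁻¹
Geostrophic balance rearranged: |∂P/∂n| = f ρ V_g
|∂P/∂n| = 7.94×10⁻⁵ × 1.15 × 8.00 = 7.31×10⁻⁴ Pa/m

7.3×10⁻⁴ Pa/m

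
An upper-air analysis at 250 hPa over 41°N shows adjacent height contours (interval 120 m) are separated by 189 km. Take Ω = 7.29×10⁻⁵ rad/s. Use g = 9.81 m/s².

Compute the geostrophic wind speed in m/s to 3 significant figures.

Coriolis parameter at 41°N:
f = 2Ω sin φ = 2 × 7.29×10⁻⁵ × sin 41° = 9.57×10⁻⁵ s⁻¹
Height gradient: |∂Z/∂n| = 120 m / 189000 m = 6.35×10⁻⁴
On a pressure surface, geostrophic balance gives V_g = (g/f)|∂Z/∂n|:
V_g = 9.81 × 6.35×10⁻⁴ / 9.57×10⁻⁵ = 65.1 m/s

65.1 m/s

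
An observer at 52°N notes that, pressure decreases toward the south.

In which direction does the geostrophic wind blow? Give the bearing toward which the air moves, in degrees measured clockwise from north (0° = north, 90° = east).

270°

The pressure-gradient force points toward the south (bearing 180°).
Geostrophic balance: in the Northern Hemisphere the Coriolis force deflects motion to the right, so the geostrophic wind blows 90° to the right of the pressure-gradient force (low pressure on the left).
Rotating 180° by 90° clockwise gives 270° — the wind blows toward the west.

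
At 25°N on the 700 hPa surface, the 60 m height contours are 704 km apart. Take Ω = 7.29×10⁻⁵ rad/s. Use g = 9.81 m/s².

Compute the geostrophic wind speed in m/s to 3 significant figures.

Coriolis parameter at 25°N:
f = 2Ω sin φ = 2 × 7.29×10⁻⁵ × sin 25° = 6.16×10⁻⁵ s⁻¹
Height gradient: |∂Z/∂n| = 60 m / 704000 m = 8.52×10⁻⁵
On a pressure surface, geostrophic balance gives V_g = (g/f)|∂Z/∂n|:
V_g = 9.81 × 8.52×10⁻⁵ / 6.16×10⁻⁵ = 13.6 m/s

13.6 m/s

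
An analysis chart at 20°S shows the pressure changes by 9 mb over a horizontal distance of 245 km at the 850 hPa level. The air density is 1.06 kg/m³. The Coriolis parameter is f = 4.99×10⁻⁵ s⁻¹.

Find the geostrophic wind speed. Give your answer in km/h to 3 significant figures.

250 km/h

Pressure gradient: |∂P/∂n| = 900 Pa / 245000 m = 3.67×10⁻³ Pa/m
Geostrophic balance (pressure-gradient force = Coriolis force):
V_g = (1/(fρ)) |∂P/∂n| = 3.67×10⁻³ / (4.99×10⁻⁵ × 1.06) = 69.4 m/s
Converting: 69.4 m/s × 3.6 = 250 km/h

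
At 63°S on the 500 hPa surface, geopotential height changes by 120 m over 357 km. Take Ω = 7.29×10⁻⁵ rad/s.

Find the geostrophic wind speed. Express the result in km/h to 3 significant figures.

Coriolis parameter at 63°S:
f = 2Ω sin φ = 2 × 7.29×10⁻⁵ × sin 63° = 1.30×10⁻⁴ s⁻¹
Height gradient: |∂Z/∂n| = 120 m / 357000 m = 3.36×10⁻⁴
On a pressure surface, geostrophic balance gives V_g = (g/f)|∂Z/∂n|:
V_g = 9.81 × 3.36×10⁻⁴ / 1.30×10⁻⁴ = 25.4 m/s
Converting: 25.4 m/s × 3.6 = 91.4 km/h

91.4 km/h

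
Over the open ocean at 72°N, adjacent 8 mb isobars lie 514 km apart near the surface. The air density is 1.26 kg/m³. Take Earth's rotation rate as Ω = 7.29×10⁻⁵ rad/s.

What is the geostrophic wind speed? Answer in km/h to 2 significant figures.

Coriolis parameter at 72°N:
f = 2Ω sin φ = 2 × 7.29×10⁻⁵ × sin 72° = 1.39×10⁻⁴ s⁻¹
Pressure gradient: |∂P/∂n| = 800 Pa / 514000 m = 1.56×10⁻³ Pa/m
Geostrophic balance (pressure-gradient force = Coriolis force):
V_g = (1/(fρ)) |∂P/∂n| = 1.56×10⁻³ / (1.39×10⁻⁴ × 1.26) = 8.91 m/s
Converting: 8.91 m/s × 3.6 = 32 km/h

32 km/h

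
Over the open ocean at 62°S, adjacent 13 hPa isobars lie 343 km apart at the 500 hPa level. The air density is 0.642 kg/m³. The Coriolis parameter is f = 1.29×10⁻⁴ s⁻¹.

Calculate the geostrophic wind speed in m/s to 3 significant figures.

45.8 m/s

Pressure gradient: |∂P/∂n| = 1300 Pa / 343000 m = 3.79×10⁻³ Pa/m
Geostrophic balance (pressure-gradient force = Coriolis force):
V_g = (1/(fρ)) |∂P/∂n| = 3.79×10⁻³ / (1.29×10⁻⁴ × 0.642) = 45.8 m/s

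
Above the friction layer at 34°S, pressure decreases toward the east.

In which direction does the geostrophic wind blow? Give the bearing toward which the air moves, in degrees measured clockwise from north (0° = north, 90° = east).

The pressure-gradient force points toward the east (bearing 090°).
Geostrophic balance: in the Southern Hemisphere the Coriolis force deflects motion to the left, so the geostrophic wind blows 90° to the left of the pressure-gradient force (low pressure on the right).
Rotating 090° by 90° counterclockwise gives 000° — the wind blows toward the north.

000°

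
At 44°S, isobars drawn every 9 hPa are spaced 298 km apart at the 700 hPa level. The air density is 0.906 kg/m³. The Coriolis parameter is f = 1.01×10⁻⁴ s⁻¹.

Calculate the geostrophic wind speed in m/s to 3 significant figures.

33.0 m/s

Pressure gradient: |∂P/∂n| = 900 Pa / 298000 m = 3.02×10⁻³ Pa/m
Geostrophic balance (pressure-gradient force = Coriolis force):
V_g = (1/(fρ)) |∂P/∂n| = 3.02×10⁻³ / (1.01×10⁻⁴ × 0.906) = 33.0 m/s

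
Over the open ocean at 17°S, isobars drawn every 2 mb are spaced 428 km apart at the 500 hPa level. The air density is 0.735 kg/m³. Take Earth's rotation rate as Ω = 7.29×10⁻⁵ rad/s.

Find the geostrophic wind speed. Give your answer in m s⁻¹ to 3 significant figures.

14.9 m s⁻¹

Coriolis parameter at 17°S:
f = 2Ω sin φ = 2 × 7.29×10⁻⁵ × sin 17° = 4.26×10⁻⁵ s⁻¹
Pressure gradient: |∂P/∂n| = 200 Pa / 428000 m = 4.67×10⁻⁴ Pa/m
Geostrophic balance (pressure-gradient force = Coriolis force):
V_g = (1/(fρ)) |∂P/∂n| = 4.67×10⁻⁴ / (4.26×10⁻⁵ × 0.735) = 14.9 m/s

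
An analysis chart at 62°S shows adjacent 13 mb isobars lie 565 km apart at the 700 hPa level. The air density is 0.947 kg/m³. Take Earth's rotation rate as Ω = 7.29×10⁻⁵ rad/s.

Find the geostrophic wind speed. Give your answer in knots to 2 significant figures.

Coriolis parameter at 62°S:
f = 2Ω sin φ = 2 × 7.29×10⁻⁵ × sin 62° = 1.29×10⁻⁴ s⁻¹
Pressure gradient: |∂P/∂n| = 1300 Pa / 565000 m = 2.30×10⁻³ Pa/m
Geostrophic balance (pressure-gradient force = Coriolis force):
V_g = (1/(fρ)) |∂P/∂n| = 2.30×10⁻³ / (1.29×10⁻⁴ × 0.947) = 18.9 m/s
Converting: 18.9 m/s × 1.944 = 37 knots

37 knots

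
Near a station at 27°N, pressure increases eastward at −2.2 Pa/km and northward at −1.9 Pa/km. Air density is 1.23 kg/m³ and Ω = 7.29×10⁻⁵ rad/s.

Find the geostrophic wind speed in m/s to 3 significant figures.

35.7 m/s

Coriolis parameter at 27°N:
f = 2Ω sin φ = 2 × 7.29×10⁻⁵ × sin 27° = 6.62×10⁻⁵ s⁻¹
Component geostrophic relations (x east, y north):
u_g = −(1/(fρ)) ∂P/∂y,  v_g = (1/(fρ)) ∂P/∂x
u_g = −(−1.9×10⁻³)/(6.62×10⁻⁵ × 1.23) = 23.3 m/s;  v_g = (−2.2×10⁻³)/(6.62×10⁻⁵ × 1.23) = −27.0 m/s
|V_g| = √(u_g² + v_g²) = 35.7 m/s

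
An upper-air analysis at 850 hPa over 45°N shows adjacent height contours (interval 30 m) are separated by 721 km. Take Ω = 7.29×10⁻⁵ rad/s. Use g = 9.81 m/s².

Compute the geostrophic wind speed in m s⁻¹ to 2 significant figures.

4.0 m s⁻¹

Coriolis parameter at 45°N:
f = 2Ω sin φ = 2 × 7.29×10⁻⁵ × sin 45° = 1.03×10⁻⁴ s⁻¹
Height gradient: |∂Z/∂n| = 30 m / 721000 m = 4.16×10⁻⁵
On a pressure surface, geostrophic balance gives V_g = (g/f)|∂Z/∂n|:
V_g = 9.81 × 4.16×10⁻⁵ / 1.03×10⁻⁴ = 3.96 m/s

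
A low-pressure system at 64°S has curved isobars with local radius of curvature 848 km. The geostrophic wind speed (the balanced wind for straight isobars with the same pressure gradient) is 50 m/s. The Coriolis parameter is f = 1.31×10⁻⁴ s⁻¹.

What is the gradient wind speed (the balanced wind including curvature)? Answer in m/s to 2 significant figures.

Around a low, centrifugal force acts outward with Coriolis, so pressure-gradient force balances both:
(1/ρ)|∂P/∂n| = fV + V²/R  →  V² + fR·V − fR·V_g = 0
With fR = 1.31×10⁻⁴ × 848×10³ m = 111 m/s:
V = [−fR + √((fR)² + 4 fR V_g)]/2 = [−111 + √(111² + 4×111×50)]/2 = 37.4 m/s
Subgeostrophic (V < V_g = 50 m/s), as expected around a low.

37 m/s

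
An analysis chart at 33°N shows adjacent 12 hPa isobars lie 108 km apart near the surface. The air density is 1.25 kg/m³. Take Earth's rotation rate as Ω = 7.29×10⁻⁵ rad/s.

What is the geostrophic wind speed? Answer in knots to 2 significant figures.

220 knots

Coriolis parameter at 33°N:
f = 2Ω sin φ = 2 × 7.29×10⁻⁵ × sin 33° = 7.94×10⁻⁵ s⁻¹
Pressure gradient: |∂P/∂n| = 1200 Pa / 108000 m = 1.11×10⁻² Pa/m
Geostrophic balance (pressure-gradient force = Coriolis force):
V_g = (1/(fρ)) |∂P/∂n| = 1.11×10⁻² / (7.94×10⁻⁵ × 1.25) = 112 m/s
Converting: 112 m/s × 1.944 = 220 knots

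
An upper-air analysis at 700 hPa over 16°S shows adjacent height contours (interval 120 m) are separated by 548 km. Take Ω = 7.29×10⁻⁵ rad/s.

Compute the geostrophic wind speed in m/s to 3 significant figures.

53.5 m/s

Coriolis parameter at 16°S:
f = 2Ω sin φ = 2 × 7.29×10⁻⁵ × sin 16° = 4.02×10⁻⁵ s⁻¹
Height gradient: |∂Z/∂n| = 120 m / 548000 m = 2.19×10⁻⁴
On a pressure surface, geostrophic balance gives V_g = (g/f)|∂Z/∂n|:
V_g = 9.81 × 2.19×10⁻⁴ / 4.02×10⁻⁵ = 53.5 m/s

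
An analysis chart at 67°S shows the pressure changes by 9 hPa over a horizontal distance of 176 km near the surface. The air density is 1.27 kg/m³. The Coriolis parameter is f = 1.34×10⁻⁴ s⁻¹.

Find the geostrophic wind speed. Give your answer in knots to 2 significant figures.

Pressure gradient: |∂P/∂n| = 900 Pa / 176000 m = 5.11×10⁻³ Pa/m
Geostrophic balance (pressure-gradient force = Coriolis force):
V_g = (1/(fρ)) |∂P/∂n| = 5.11×10⁻³ / (1.34×10⁻⁴ × 1.27) = 30.0 m/s
Converting: 30.0 m/s × 1.944 = 58 knots

58 knots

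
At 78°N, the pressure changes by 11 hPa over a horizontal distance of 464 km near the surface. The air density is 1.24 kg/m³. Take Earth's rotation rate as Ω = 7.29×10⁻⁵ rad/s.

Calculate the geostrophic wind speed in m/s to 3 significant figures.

Coriolis parameter at 78°N:
f = 2Ω sin φ = 2 × 7.29×10⁻⁵ × sin 78° = 1.43×10⁻⁴ s⁻¹
Pressure gradient: |∂P/∂n| = 1100 Pa / 464000 m = 2.37×10⁻³ Pa/m
Geostrophic balance (pressure-gradient force = Coriolis force):
V_g = (1/(fρ)) |∂P/∂n| = 2.37×10⁻³ / (1.43×10⁻⁴ × 1.24) = 13.4 m/s

13.4 m/s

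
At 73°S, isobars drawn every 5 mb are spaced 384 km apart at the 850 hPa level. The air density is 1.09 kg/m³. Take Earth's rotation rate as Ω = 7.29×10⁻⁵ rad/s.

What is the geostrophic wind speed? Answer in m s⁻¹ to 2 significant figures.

8.6 m s⁻¹

Coriolis parameter at 73°S:
f = 2Ω sin φ = 2 × 7.29×10⁻⁵ × sin 73° = 1.39×10⁻⁴ s⁻¹
Pressure gradient: |∂P/∂n| = 500 Pa / 384000 m = 1.30×10⁻³ Pa/m
Geostrophic balance (pressure-gradient force = Coriolis force):
V_g = (1/(fρ)) |∂P/∂n| = 1.30×10⁻³ / (1.39×10⁻⁴ × 1.09) = 8.57 m/s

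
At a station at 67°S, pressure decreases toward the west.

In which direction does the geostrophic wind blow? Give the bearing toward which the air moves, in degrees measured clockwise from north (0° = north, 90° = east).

The pressure-gradient force points toward the west (bearing 270°).
Geostrophic balance: in the Southern Hemisphere the Coriolis force deflects motion to the left, so the geostrophic wind blows 90° to the left of the pressure-gradient force (low pressure on the right).
Rotating 270° by 90° counterclockwise gives 180° — the wind blows toward the south.

180°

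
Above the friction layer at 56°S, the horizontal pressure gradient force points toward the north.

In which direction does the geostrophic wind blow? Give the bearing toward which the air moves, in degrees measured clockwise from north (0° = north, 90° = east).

270°

The pressure-gradient force points toward the north (bearing 000°).
Geostrophic balance: in the Southern Hemisphere the Coriolis force deflects motion to the left, so the geostrophic wind blows 90° to the left of the pressure-gradient force (low pressure on the right).
Rotating 000° by 90° counterclockwise gives 270° — the wind blows toward the west.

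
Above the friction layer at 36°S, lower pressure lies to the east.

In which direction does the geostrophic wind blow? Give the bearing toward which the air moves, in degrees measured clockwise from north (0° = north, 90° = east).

000°

The pressure-gradient force points toward the east (bearing 090°).
Geostrophic balance: in the Southern Hemisphere the Coriolis force deflects motion to the left, so the geostrophic wind blows 90° to the left of the pressure-gradient force (low pressure on the right).
Rotating 090° by 90° counterclockwise gives 000° — the wind blows toward the north.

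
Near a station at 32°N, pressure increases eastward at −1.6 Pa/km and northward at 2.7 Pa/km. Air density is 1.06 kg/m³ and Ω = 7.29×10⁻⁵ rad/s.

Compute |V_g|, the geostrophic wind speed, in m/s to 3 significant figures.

38.3 m/s

Coriolis parameter at 32°N:
f = 2Ω sin φ = 2 × 7.29×10⁻⁵ × sin 32° = 7.73×10⁻⁵ s⁻¹
Component geostrophic relations (x east, y north):
u_g = −(1/(fρ)) ∂P/∂y,  v_g = (1/(fρ)) ∂P/∂x
u_g = −(2.7×10⁻³)/(7.73×10⁻⁵ × 1.06) = −33.0 m/s;  v_g = (−1.6×10⁻³)/(7.73×10⁻⁵ × 1.06) = −19.5 m/s
|V_g| = √(u_g² + v_g²) = 38.3 m/s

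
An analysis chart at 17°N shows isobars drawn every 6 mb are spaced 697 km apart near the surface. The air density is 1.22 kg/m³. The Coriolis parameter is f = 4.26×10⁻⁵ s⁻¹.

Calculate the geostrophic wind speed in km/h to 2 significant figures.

Pressure gradient: |∂P/∂n| = 600 Pa / 697000 m = 8.61×10⁻⁴ Pa/m
Geostrophic balance (pressure-gradient force = Coriolis force):
V_g = (1/(fρ)) |∂P/∂n| = 8.61×10⁻⁴ / (4.26×10⁻⁵ × 1.22) = 16.6 m/s
Converting: 16.6 m/s × 3.6 = 60 km/h

60 km/h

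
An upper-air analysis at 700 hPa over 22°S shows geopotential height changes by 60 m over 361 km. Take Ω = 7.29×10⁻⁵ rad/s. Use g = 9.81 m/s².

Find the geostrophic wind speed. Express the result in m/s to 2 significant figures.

Coriolis parameter at 22°S:
f = 2Ω sin φ = 2 × 7.29×10⁻⁵ × sin 22° = 5.46×10⁻⁵ s⁻¹
Height gradient: |∂Z/∂n| = 60 m / 361000 m = 1.66×10⁻⁴
On a pressure surface, geostrophic balance gives V_g = (g/f)|∂Z/∂n|:
V_g = 9.81 × 1.66×10⁻⁴ / 5.46×10⁻⁵ = 29.9 m/s

30 m/s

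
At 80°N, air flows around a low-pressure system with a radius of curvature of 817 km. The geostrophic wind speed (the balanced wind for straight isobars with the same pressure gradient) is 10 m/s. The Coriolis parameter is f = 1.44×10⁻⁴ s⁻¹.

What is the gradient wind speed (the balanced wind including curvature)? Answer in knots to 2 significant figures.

Around a low, centrifugal force acts outward with Coriolis, so pressure-gradient force balances both:
(1/ρ)|∂P/∂n| = fV + V²/R  →  V² + fR·V − fR·V_g = 0
With fR = 1.44×10⁻⁴ × 817×10³ m = 118 m/s:
V = [−fR + √((fR)² + 4 fR V_g)]/2 = [−118 + √(118² + 4×118×10)]/2 = 9.27 m/s
Subgeostrophic (V < V_g = 10 m/s), as expected around a low.
Converting: 9.27 m/s × 1.944 = 18 knots

18 knots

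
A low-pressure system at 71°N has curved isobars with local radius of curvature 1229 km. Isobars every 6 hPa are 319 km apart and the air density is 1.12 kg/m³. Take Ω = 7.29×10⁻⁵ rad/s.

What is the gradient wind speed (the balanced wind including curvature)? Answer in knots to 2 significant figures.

Coriolis parameter at 71°N:
f = 2Ω sin φ = 2 × 7.29×10⁻⁵ × sin 71° = 1.38×10⁻⁴ s⁻¹
Pressure gradient: |∂P/∂n| = 600 Pa / 319000 m = 1.88×10⁻³ Pa/m
Geostrophic speed: V_g = |∂P/∂n|/(fρ) = 1.88×10⁻³/(1.38×10⁻⁴ × 1.12) = 12.2 m/s
Around a low, centrifugal force acts outward with Coriolis, so pressure-gradient force balances both:
(1/ρ)|∂P/∂n| = fV + V²/R  →  V² + fR·V − fR·V_g = 0
With fR = 1.38×10⁻⁴ × 1229×10³ m = 169 m/s:
V = [−fR + √((fR)² + 4 fR V_g)]/2 = [−169 + √(169² + 4×169×12.2)]/2 = 11.4 m/s
Subgeostrophic (V < V_g = 12.2 m/s), as expected around a low.
Converting: 11.4 m/s × 1.944 = 22 knots

22 knots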